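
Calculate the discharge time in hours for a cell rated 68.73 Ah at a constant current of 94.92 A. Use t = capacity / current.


t = capacity / current = 68.73 / 94.92 = 0.7241 hr

0.7241 hr


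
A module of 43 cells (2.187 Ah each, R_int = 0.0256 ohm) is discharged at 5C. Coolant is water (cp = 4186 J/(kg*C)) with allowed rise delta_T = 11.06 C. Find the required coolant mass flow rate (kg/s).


Step 1: I = 5 * 2.187 = 10.935 A
Step 2: Q_cell = I^2 * R = 10.935^2 * 0.0256 = 3.0611 W
Step 3: Q_total = 43 * 3.0611 = 131.63 W
Step 4: m_dot = Q_total / (cp * dT) = 131.63 / (4186 * 11.06) = 0.002843 kg/s

0.002843 kg/s


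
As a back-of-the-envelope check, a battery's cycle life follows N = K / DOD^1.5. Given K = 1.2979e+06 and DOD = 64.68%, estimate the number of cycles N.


DOD^1.5 = 520.18
N = K / DOD^1.5 = 1.2979e+06 / 520.18 = 2495

2495 cycles


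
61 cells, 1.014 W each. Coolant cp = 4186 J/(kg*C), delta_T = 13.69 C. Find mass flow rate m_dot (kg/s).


Q_total = 61 * 1.014 = 61.854 W
m_dot = Q_total / (cp * dT) = 61.854 / (4186 * 13.69) = 0.001079 kg/s

0.001079 kg/s


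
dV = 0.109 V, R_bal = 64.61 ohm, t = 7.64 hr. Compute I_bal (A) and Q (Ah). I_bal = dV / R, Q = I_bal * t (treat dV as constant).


I_bal = dV / R = 0.109 / 64.61 = 0.001687 A
Q = I_bal * t = 0.001687 * 7.64 = 0.01289 Ah

I=0.001687 A, Q=0.01289 Ah


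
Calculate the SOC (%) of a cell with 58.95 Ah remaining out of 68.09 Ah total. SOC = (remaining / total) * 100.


SOC% = 58.95 / 68.09 * 100 = 86.58%

86.58%


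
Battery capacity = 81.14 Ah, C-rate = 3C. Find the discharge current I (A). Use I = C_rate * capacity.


I = C_rate * capacity = 3 * 81.14 = 243.42 A

243.42 A


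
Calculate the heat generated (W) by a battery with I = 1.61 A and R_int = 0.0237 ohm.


Q = I^2 * R = 1.61^2 * 0.0237 = 0.06143 W

0.06143 W


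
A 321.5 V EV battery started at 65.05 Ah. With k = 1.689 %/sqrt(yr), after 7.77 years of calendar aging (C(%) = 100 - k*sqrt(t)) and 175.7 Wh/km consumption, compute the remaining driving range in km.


Step 1: capacity retention = 100 - 1.689 * sqrt(7.77) = 100 - 1.689 * 2.7875 = 95.292%
Step 2: C_now = 65.05 * 95.292/100 = 61.987 Ah
Step 3: E_pack = V * C_now = 321.5 * 61.987 = 19929 Wh
Step 4: range = E_pack / consumption = 19929 / 175.7 = 113.4 km

113.4 km


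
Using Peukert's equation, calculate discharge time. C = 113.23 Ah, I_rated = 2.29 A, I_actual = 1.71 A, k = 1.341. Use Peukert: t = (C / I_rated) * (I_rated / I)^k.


t_rated = C / I_rated = 113.23 / 2.29 = 49.445 hr
(I_rated/I)^k = (1.3392)^1.341 = 1.4794
t = t_rated * (I_rated/I)^k = 49.445 * 1.4794 = 73.15 hr

73.15 hr


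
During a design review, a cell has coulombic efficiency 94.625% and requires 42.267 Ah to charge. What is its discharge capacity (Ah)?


Q_dis = eta/100 * Q_chg = 94.625/100 * 42.267 = 40.00 Ah

40.00 Ah


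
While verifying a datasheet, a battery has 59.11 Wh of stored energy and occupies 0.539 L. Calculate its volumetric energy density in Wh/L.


Volumetric ED = 59.11 Wh / 0.539 L = 109.7 Wh/L

109.7 Wh/L


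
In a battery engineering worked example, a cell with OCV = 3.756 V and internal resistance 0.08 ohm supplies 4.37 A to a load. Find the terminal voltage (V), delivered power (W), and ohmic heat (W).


Step 1: V_terminal = OCV - I*R = 3.756 - 4.37 * 0.08 = 3.4064 V
Step 2: P_out = V_terminal * I = 3.4064 * 4.37 = 14.89 W
Step 3: Q = I^2 * R = 4.37^2 * 0.08 = 1.528 W

V=3.4064 V, P=14.89 W, Q=1.528 W


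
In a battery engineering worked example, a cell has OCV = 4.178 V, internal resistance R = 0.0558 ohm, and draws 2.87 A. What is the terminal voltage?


V = OCV - I*R = 4.178 - 2.87 * 0.0558 = 4.018 V

4.018 V


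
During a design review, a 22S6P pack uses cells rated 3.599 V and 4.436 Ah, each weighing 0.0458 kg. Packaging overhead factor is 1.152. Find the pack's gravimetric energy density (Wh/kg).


Step 1: V_pack = 22 * 3.599 = 79.178 V
Step 2: C_pack = 6 * 4.436 = 26.616 Ah
Step 3: E_pack = V_pack * C_pack = 79.178 * 26.616 = 2107.4 Wh
Step 4: m_pack = 22 * 6 * 0.0458 * 1.152 = 6.9645 kg
Step 5: ED = E_pack / m_pack = 2107.4 / 6.9645 = 302.6 Wh/kg

302.6 Wh/kg


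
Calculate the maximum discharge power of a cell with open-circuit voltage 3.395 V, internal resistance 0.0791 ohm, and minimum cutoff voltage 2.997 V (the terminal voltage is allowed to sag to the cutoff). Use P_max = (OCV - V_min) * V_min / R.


dV = OCV - V_min = 0.398 V (so I_max = dV / R)
P_max = dV * V_min / R = 0.398 * 2.997 / 0.0791 = 15.08 W

15.08 W


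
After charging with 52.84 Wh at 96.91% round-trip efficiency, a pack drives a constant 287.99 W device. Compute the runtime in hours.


Step 1: E_discharge = eta/100 * E_charge = 96.91/100 * 52.84 = 51.207 Wh
Step 2: t = E_discharge / P = 51.207 / 287.99 = 0.1778 hr

0.1778 hr


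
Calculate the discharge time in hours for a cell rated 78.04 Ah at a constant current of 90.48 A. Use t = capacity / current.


t = capacity / current = 78.04 / 90.48 = 0.8625 hr

0.8625 hr


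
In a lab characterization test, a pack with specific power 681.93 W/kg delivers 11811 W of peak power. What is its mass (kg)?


m = P / SP = 11811 / 681.93 = 17.32 kg

17.32 kg


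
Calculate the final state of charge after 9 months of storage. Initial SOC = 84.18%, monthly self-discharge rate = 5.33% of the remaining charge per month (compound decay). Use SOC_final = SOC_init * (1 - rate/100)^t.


Monthly retention factor = 1 - 5.33/100 = 0.9467
Over 9 months: factor^9 = 0.61082
SOC_final = 84.18 * 0.61082 = 51.42%

51.42%


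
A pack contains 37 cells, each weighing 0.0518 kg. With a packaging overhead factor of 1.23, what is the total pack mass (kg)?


Cell mass sum = 37 * 0.0518 = 1.9166 kg
With overhead 1.23: m_pack = 1.9166 * 1.23 = 2.357 kg

2.357 kg


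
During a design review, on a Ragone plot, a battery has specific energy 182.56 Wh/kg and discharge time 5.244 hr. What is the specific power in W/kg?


Specific power = 182.56 Wh/kg / 5.244 hr = 34.81 W/kg

34.81 W/kg


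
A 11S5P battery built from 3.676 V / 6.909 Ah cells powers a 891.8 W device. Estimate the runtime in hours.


Step 1: E_pack = Ns * V_cell * Np * C_cell = 11 * 3.676 * 5 * 6.909 = 1396.9 Wh
Step 2: t = E_pack / P = 1396.9 / 891.8 = 1.566 hr

1.566 hr


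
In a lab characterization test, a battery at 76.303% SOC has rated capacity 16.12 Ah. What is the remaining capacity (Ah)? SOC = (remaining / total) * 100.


remaining = SOC / 100 * total = 76.303 / 100 * 16.12 = 12.30 Ah

12.30 Ah


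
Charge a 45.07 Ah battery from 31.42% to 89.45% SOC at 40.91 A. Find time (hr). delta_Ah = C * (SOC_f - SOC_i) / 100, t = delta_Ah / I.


Step 1: dSOC = 89.45% - 31.42% = 58.03%
Step 2: delta_Ah = 45.07 * 58.03 / 100 = 26.154 Ah
Step 3: t = 26.154 / 40.91 = 0.6393 hr

0.6393 hr


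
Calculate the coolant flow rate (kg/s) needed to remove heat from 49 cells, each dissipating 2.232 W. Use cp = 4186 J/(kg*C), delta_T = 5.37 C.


Q_total = 49 * 2.232 = 109.37 W
m_dot = Q_total / (cp * dT) = 109.37 / (4186 * 5.37) = 0.004865 kg/s

0.004865 kg/s


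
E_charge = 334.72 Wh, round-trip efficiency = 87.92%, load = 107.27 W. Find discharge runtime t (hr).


Step 1: E_discharge = eta/100 * E_charge = 87.92/100 * 334.72 = 294.29 Wh
Step 2: t = E_discharge / P = 294.29 / 107.27 = 2.743 hr

2.743 hr


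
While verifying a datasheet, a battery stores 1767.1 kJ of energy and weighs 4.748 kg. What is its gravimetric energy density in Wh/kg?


Convert: E = 1767.1 kJ = 490.86 Wh
ED = E / m = 490.86 / 4.748 = 103.4 Wh/kg

103.4 Wh/kg


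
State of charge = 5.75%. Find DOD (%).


Complement of SOC: DOD = 100% - 5.75% = 94.25%

94.25%


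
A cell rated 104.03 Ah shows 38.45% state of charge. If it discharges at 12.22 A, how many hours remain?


Step 1: remaining = SOC/100 * C_total = 38.45/100 * 104.03 = 40 Ah
Step 2: t = remaining / I = 40 / 12.22 = 3.273 hr

3.273 hr


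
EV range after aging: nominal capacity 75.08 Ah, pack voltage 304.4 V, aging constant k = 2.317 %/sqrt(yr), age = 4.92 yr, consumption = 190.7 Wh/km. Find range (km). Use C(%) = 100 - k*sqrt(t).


Step 1: capacity retention = 100 - 2.317 * sqrt(4.92) = 100 - 2.317 * 2.2181 = 94.861%
Step 2: C_now = 75.08 * 94.861/100 = 71.222 Ah
Step 3: E_pack = V * C_now = 304.4 * 71.222 = 21680 Wh
Step 4: range = E_pack / consumption = 21680 / 190.7 = 113.7 km

113.7 km


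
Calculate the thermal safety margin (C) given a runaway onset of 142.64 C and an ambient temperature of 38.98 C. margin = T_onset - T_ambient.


Safety margin = 142.64 C - 38.98 C = 103.66 C

103.66 C


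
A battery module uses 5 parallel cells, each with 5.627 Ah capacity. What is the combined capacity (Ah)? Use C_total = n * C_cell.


C_total = 5 * 5.627 = 28.135 Ah

28.135 Ah


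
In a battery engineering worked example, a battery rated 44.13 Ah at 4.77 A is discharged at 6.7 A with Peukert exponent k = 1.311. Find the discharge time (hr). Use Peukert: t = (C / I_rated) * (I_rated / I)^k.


t_rated = C / I_rated = 44.13 / 4.77 = 9.2516 hr
(I_rated/I)^k = (0.71194)^1.311 = 0.64055
t = t_rated * (I_rated/I)^k = 9.2516 * 0.64055 = 5.926 hr

5.926 hr


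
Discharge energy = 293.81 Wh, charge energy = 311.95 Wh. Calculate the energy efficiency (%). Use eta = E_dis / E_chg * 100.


Round-trip efficiency = 293.81/311.95 * 100% = 94.18%

94.18%


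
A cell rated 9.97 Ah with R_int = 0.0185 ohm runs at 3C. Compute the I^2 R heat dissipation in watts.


Step 1: I = C_rate * capacity = 3 * 9.97 = 29.91 A
Step 2: Q = I^2 * R = 29.91^2 * 0.0185 = 894.61 * 0.0185 = 16.55 W

16.55 W


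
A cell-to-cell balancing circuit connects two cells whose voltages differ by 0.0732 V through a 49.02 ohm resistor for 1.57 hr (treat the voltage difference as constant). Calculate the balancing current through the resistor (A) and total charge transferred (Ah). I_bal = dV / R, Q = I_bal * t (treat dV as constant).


I_bal = dV / R = 0.0732 / 49.02 = 0.0014933 A
Q = I_bal * t = 0.0014933 * 1.57 = 0.002344 Ah

I=0.0014933 A, Q=0.002344 Ah


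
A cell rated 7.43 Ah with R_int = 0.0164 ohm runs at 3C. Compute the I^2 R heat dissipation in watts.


Step 1: I = C_rate * capacity = 3 * 7.43 = 22.29 A
Step 2: Q = I^2 * R = 22.29^2 * 0.0164 = 496.84 * 0.0164 = 8.148 W

8.148 W


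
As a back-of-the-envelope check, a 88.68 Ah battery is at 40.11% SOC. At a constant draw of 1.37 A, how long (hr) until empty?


Step 1: remaining = SOC/100 * C_total = 40.11/100 * 88.68 = 35.57 Ah
Step 2: t = remaining / I = 35.57 / 1.37 = 25.96 hr

25.96 hr


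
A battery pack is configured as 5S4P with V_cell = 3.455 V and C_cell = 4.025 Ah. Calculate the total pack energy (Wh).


V_pack = 5 * 3.455 = 17.275 V
C_pack = 4 * 4.025 = 16.1 Ah
E = V_pack * C_pack = 17.275 * 16.1 = 278.1 Wh

278.1 Wh


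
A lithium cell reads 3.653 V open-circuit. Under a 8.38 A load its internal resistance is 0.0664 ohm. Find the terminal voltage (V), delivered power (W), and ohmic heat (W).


Step 1: V_terminal = OCV - I*R = 3.653 - 8.38 * 0.0664 = 3.0966 V
Step 2: P_out = V_terminal * I = 3.0966 * 8.38 = 25.95 W
Step 3: Q = I^2 * R = 8.38^2 * 0.0664 = 4.663 W

V=3.0966 V, P=25.95 W, Q=4.663 W


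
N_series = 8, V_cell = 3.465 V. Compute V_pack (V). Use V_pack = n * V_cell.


Series voltages add: 8 * 3.465 V = 27.72 V

27.72 V


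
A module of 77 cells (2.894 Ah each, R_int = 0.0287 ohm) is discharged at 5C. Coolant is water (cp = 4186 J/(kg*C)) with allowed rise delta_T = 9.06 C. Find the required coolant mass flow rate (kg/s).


Step 1: I = 5 * 2.894 = 14.47 A
Step 2: Q_cell = I^2 * R = 14.47^2 * 0.0287 = 6.0092 W
Step 3: Q_total = 77 * 6.0092 = 462.71 W
Step 4: m_dot = Q_total / (cp * dT) = 462.71 / (4186 * 9.06) = 0.01220 kg/s

0.01220 kg/s


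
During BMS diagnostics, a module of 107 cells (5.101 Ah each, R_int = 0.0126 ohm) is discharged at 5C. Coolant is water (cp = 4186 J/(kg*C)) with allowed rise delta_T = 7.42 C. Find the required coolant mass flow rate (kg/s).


Step 1: I = 5 * 5.101 = 25.505 A
Step 2: Q_cell = I^2 * R = 25.505^2 * 0.0126 = 8.1964 W
Step 3: Q_total = 107 * 8.1964 = 877.01 W
Step 4: m_dot = Q_total / (cp * dT) = 877.01 / (4186 * 7.42) = 0.02824 kg/s

0.02824 kg/s


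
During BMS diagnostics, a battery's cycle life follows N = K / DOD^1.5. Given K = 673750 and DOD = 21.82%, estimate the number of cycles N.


DOD^1.5 = 101.93
N = K / DOD^1.5 = 673750 / 101.93 = 6610

6610 cycles


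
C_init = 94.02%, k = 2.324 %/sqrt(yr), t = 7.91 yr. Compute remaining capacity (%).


sqrt(t) = sqrt(7.91) = 2.8125
C_final = 94.02 - 2.324 * 2.8125 = 87.48%

87.48%


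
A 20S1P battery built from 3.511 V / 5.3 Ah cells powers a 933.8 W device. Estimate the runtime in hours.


Step 1: E_pack = Ns * V_cell * Np * C_cell = 20 * 3.511 * 1 * 5.3 = 372.17 Wh
Step 2: t = E_pack / P = 372.17 / 933.8 = 0.3986 hr

0.3986 hr


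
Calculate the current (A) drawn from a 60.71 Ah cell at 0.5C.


At 0.5C: I = 0.5 * 60.71 Ah = 30.355 A

30.355 A


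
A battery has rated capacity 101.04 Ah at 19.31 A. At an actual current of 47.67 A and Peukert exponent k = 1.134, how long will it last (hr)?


Step 1: t_rated = C / I_rated = 101.04 / 19.31 = 5.2325 hr
Step 2: ratio = 19.31 / 47.67 = 0.40508
Step 3: ratio^k = 0.40508^1.134 = 0.35888
Step 4: t = t_rated * ratio^k = 5.2325 * 0.35888 = 1.878 hr

1.878 hr


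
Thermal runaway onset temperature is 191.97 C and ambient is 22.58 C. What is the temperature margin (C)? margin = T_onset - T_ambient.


margin = T_onset - T_ambient = 191.97 - 22.58 = 169.39 C

169.39 C


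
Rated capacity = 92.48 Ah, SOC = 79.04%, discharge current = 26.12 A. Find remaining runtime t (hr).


Step 1: remaining = SOC/100 * C_total = 79.04/100 * 92.48 = 73.096 Ah
Step 2: t = remaining / I = 73.096 / 26.12 = 2.798 hr

2.798 hr


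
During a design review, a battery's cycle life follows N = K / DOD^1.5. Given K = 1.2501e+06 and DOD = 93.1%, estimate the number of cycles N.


Step 1: DOD^1.5 = 93.1^1.5 = 898.31
Step 2: N = 1.2501e+06 / 898.31 = 1392 cycles

1392 cycles


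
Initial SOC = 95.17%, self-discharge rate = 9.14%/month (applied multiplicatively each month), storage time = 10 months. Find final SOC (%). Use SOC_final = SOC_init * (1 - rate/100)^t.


Monthly retention factor = 1 - 9.14/100 = 0.9086
Over 10 months: factor^10 = 0.38347
SOC_final = 95.17 * 0.38347 = 36.49%

36.49%


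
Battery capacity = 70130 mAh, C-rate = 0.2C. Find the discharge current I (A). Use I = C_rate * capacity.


Convert: capacity = 70130 mAh = 70.13 Ah
At 0.2C: I = 0.2 * 70.13 Ah = 14.026 A

14.026 A


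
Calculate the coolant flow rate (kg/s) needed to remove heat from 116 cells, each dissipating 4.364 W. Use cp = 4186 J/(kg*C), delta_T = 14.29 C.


Step 1: Total heat Q = 116 * 4.364 W = 506.22 W
Step 2: denom = cp * dT = 4186 * 14.29 = 59818
Step 3: m_dot = 506.22 / 59818 = 0.008463 kg/s

0.008463 kg/s


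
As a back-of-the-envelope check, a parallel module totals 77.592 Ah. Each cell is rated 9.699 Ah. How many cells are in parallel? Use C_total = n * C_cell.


n = C_total / C_cell = 77.592 / 9.699 = 8

8


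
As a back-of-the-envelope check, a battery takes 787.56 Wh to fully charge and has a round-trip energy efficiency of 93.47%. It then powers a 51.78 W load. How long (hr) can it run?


Step 1: E_discharge = eta/100 * E_charge = 93.47/100 * 787.56 = 736.13 Wh
Step 2: t = E_discharge / P = 736.13 / 51.78 = 14.22 hr

14.22 hr


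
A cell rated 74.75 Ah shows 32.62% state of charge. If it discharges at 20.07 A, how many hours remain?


Step 1: remaining = SOC/100 * C_total = 32.62/100 * 74.75 = 24.383 Ah
Step 2: t = remaining / I = 24.383 / 20.07 = 1.215 hr

1.215 hr


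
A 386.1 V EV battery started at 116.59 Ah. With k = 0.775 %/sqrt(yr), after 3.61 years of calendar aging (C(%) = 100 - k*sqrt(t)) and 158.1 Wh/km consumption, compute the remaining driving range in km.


Step 1: capacity retention = 100 - 0.775 * sqrt(3.61) = 100 - 0.775 * 1.9 = 98.528%
Step 2: C_now = 116.59 * 98.528/100 = 114.87 Ah
Step 3: E_pack = V * C_now = 386.1 * 114.87 = 44351 Wh
Step 4: range = E_pack / consumption = 44351 / 158.1 = 280.5 km

280.5 km


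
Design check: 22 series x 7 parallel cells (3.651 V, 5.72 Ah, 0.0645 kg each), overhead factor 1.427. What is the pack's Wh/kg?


Step 1: V_pack = 22 * 3.651 = 80.322 V
Step 2: C_pack = 7 * 5.72 = 40.04 Ah
Step 3: E_pack = V_pack * C_pack = 80.322 * 40.04 = 3216.1 Wh
Step 4: m_pack = 22 * 7 * 0.0645 * 1.427 = 14.174 kg
Step 5: ED = E_pack / m_pack = 3216.1 / 14.174 = 226.9 Wh/kg

226.9 Wh/kg


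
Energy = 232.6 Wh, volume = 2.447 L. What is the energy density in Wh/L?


ED = E / V = 232.6 / 2.447 = 95.06 Wh/L

95.06 Wh/L


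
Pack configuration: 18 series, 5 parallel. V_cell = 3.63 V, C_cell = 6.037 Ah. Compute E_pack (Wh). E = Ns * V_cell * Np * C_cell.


V_pack = 18 * 3.63 = 65.34 V
C_pack = 5 * 6.037 = 30.185 Ah
E = V_pack * C_pack = 65.34 * 30.185 = 1972 Wh

1972 Wh


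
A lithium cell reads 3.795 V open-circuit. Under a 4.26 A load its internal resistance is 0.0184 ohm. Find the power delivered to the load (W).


Step 1: V_terminal = OCV - I*R = 3.795 - 4.26 * 0.0184 = 3.7166 V
Step 2: P_out = V_terminal * I = 3.7166 * 4.26 = 15.83 W

15.83 W


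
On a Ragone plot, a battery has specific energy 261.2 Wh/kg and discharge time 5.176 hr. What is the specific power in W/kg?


Specific power = 261.2 Wh/kg / 5.176 hr = 50.46 W/kg

50.46 W/kg


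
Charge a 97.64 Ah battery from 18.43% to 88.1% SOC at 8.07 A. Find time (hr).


delta_Ah = 97.64 * (88.1 - 18.43) / 100 = 68.026 Ah
t = delta_Ah / I = 68.026 / 8.07 = 8.429 hr

8.429 hr


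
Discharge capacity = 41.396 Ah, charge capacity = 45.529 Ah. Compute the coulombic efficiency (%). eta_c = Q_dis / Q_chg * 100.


Coulombic efficiency = 41.396/45.529 * 100% = 90.92%

90.92%


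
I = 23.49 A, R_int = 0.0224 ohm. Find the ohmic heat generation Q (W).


I^2 = 551.78
Q = 551.78 * 0.0224 = 12.36 W

12.36 W


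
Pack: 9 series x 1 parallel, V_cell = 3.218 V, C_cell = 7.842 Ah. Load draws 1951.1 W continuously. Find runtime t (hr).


Step 1: E_pack = Ns * V_cell * Np * C_cell = 9 * 3.218 * 1 * 7.842 = 227.12 Wh
Step 2: t = E_pack / P = 227.12 / 1951.1 = 0.1164 hr

0.1164 hr


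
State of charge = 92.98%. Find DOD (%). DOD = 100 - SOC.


Complement of SOC: DOD = 100% - 92.98% = 7.02%

7.02%


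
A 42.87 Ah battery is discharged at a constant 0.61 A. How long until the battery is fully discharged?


Runtime = 42.87 Ah / 0.61 A = 70.28 hr

70.28 hr


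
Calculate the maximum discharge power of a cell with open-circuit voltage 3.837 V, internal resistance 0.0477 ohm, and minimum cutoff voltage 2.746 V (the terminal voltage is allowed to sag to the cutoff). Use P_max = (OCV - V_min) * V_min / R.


dV = OCV - V_min = 1.091 V (so I_max = dV / R)
P_max = dV * V_min / R = 1.091 * 2.746 / 0.0477 = 62.81 W

62.81 W


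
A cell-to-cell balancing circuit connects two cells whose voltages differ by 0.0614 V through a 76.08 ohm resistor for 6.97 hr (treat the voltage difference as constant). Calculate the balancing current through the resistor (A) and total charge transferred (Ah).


I_bal = dV / R = 0.0614 / 76.08 = 8.0705e-04 A
Q = I_bal * t = 8.0705e-04 * 6.97 = 0.005625 Ah

I=8.0705e-04 A, Q=0.005625 Ah


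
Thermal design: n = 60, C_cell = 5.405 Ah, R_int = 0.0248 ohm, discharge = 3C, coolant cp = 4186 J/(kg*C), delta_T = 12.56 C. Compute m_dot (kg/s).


Step 1: I = 3 * 5.405 = 16.215 A
Step 2: Q_cell = I^2 * R = 16.215^2 * 0.0248 = 6.5206 W
Step 3: Q_total = 60 * 6.5206 = 391.24 W
Step 4: m_dot = Q_total / (cp * dT) = 391.24 / (4186 * 12.56) = 0.007441 kg/s

0.007441 kg/s


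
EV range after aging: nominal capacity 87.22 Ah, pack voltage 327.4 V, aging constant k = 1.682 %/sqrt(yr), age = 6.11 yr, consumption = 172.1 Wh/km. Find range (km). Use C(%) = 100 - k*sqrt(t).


Step 1: capacity retention = 100 - 1.682 * sqrt(6.11) = 100 - 1.682 * 2.4718 = 95.842%
Step 2: C_now = 87.22 * 95.842/100 = 83.593 Ah
Step 3: E_pack = V * C_now = 327.4 * 83.593 = 27368 Wh
Step 4: range = E_pack / consumption = 27368 / 172.1 = 159.0 km

159.0 km


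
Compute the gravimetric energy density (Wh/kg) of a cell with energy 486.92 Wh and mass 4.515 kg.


Specific energy = 486.92 Wh / 4.515 kg = 107.8 Wh/kg

107.8 Wh/kg


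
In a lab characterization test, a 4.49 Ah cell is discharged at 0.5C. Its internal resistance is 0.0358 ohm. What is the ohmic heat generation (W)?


Step 1: I = C_rate * capacity = 0.5 * 4.49 = 2.245 A
Step 2: Q = I^2 * R = 2.245^2 * 0.0358 = 5.04 * 0.0358 = 0.1804 W

0.1804 W


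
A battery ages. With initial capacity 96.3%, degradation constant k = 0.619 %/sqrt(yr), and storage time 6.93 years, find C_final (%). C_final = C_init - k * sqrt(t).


sqrt(t) = sqrt(6.93) = 2.6325
C_final = 96.3 - 0.619 * 2.6325 = 94.67%

94.67%


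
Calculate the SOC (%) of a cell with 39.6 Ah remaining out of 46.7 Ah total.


SOC = (remaining / total) * 100 = (39.6 / 46.7) * 100 = 84.80%

84.80%


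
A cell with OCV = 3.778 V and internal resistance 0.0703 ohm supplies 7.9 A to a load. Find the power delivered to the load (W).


Step 1: V_terminal = OCV - I*R = 3.778 - 7.9 * 0.0703 = 3.2226 V
Step 2: P_out = V_terminal * I = 3.2226 * 7.9 = 25.46 W

25.46 W


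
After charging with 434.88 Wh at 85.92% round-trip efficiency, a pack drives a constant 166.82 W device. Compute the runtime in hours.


Step 1: E_discharge = eta/100 * E_charge = 85.92/100 * 434.88 = 373.65 Wh
Step 2: t = E_discharge / P = 373.65 / 166.82 = 2.240 hr

2.240 hr


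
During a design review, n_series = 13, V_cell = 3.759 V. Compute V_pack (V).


With 13 cells in series at 3.759 V each, V_pack = 48.867 V

48.867 V


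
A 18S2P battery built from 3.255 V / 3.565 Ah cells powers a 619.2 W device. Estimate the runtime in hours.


Step 1: E_pack = Ns * V_cell * Np * C_cell = 18 * 3.255 * 2 * 3.565 = 417.75 Wh
Step 2: t = E_pack / P = 417.75 / 619.2 = 0.6747 hr

0.6747 hr


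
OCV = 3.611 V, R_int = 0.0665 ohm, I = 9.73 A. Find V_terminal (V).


IR drop = 9.73 * 0.0665 = 0.64705 V
V = 3.611 - 0.64705 = 2.964 V

2.964 V


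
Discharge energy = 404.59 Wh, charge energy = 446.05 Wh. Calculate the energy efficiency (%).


Round-trip efficiency = 404.59/446.05 * 100% = 90.71%

90.71%


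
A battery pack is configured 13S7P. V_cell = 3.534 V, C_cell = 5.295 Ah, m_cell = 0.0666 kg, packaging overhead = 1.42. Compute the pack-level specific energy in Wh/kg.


Step 1: V_pack = 13 * 3.534 = 45.942 V
Step 2: C_pack = 7 * 5.295 = 37.065 Ah
Step 3: E_pack = V_pack * C_pack = 45.942 * 37.065 = 1702.8 Wh
Step 4: m_pack = 13 * 7 * 0.0666 * 1.42 = 8.6061 kg
Step 5: ED = E_pack / m_pack = 1702.8 / 8.6061 = 197.9 Wh/kg

197.9 Wh/kg


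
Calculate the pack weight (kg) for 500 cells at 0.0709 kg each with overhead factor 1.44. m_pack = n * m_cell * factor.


m_pack = n * m_cell * overhead = 500 * 0.0709 * 1.44 = 51.05 kg

51.05 kg


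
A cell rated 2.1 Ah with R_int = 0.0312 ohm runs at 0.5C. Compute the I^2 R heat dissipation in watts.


Step 1: I = C_rate * capacity = 0.5 * 2.1 = 1.05 A
Step 2: Q = I^2 * R = 1.05^2 * 0.0312 = 1.1025 * 0.0312 = 0.03440 W

0.03440 W


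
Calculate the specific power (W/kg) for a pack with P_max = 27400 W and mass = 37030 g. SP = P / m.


Convert: m = 37030 g = 37.03 kg
Specific power = 27400 W / 37.03 kg = 739.9 W/kg

739.9 W/kg


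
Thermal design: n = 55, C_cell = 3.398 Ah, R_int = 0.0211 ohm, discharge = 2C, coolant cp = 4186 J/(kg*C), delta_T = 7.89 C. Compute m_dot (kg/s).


Step 1: I = 2 * 3.398 = 6.796 A
Step 2: Q_cell = I^2 * R = 6.796^2 * 0.0211 = 0.97452 W
Step 3: Q_total = 55 * 0.97452 = 53.599 W
Step 4: m_dot = Q_total / (cp * dT) = 53.599 / (4186 * 7.89) = 0.001623 kg/s

0.001623 kg/s


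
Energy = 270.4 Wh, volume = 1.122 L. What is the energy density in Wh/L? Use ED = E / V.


ED = E / V = 270.4 / 1.122 = 241.0 Wh/L

241.0 Wh/L


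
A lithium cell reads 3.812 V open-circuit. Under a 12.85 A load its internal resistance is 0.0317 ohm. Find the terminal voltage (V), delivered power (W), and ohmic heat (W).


Step 1: V_terminal = OCV - I*R = 3.812 - 12.85 * 0.0317 = 3.4047 V
Step 2: P_out = V_terminal * I = 3.4047 * 12.85 = 43.75 W
Step 3: Q = I^2 * R = 12.85^2 * 0.0317 = 5.234 W

V=3.4047 V, P=43.75 W, Q=5.234 W


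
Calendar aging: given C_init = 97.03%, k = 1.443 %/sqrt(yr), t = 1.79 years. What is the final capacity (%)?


Step 1: sqrt(1.79 yr) = 1.3379
Step 2: drop = 1.443 * 1.3379 = 1.9306
Step 3: C_final = 97.03 - 1.9306 = 95.10%

95.10%


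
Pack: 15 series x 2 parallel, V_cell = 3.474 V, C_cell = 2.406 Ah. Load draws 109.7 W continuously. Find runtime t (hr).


Step 1: E_pack = Ns * V_cell * Np * C_cell = 15 * 3.474 * 2 * 2.406 = 250.75 Wh
Step 2: t = E_pack / P = 250.75 / 109.7 = 2.286 hr

2.286 hr


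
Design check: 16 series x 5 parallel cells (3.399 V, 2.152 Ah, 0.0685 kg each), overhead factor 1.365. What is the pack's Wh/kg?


Step 1: V_pack = 16 * 3.399 = 54.384 V
Step 2: C_pack = 5 * 2.152 = 10.76 Ah
Step 3: E_pack = V_pack * C_pack = 54.384 * 10.76 = 585.17 Wh
Step 4: m_pack = 16 * 5 * 0.0685 * 1.365 = 7.4802 kg
Step 5: ED = E_pack / m_pack = 585.17 / 7.4802 = 78.23 Wh/kg

78.23 Wh/kg


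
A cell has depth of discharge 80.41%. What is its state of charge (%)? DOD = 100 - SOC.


SOC = 100 - DOD = 100 - 80.41 = 19.59%

19.59%


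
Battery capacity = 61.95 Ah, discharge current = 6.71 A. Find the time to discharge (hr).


Runtime = 61.95 Ah / 6.71 A = 9.232 hr

9.232 hr


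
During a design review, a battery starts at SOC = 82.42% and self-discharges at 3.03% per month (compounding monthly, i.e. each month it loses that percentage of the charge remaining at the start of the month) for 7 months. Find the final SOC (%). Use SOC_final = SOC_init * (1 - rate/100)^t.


Monthly retention factor = 1 - 3.03/100 = 0.9697
Over 7 months: factor^7 = 0.80624
SOC_final = 82.42 * 0.80624 = 66.45%

66.45%


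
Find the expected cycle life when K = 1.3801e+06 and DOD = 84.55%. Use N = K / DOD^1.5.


Step 1: DOD^1.5 = 84.55^1.5 = 777.45
Step 2: N = 1.3801e+06 / 777.45 = 1775 cycles

1775 cycles


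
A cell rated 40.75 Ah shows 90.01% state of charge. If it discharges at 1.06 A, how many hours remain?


Step 1: remaining = SOC/100 * C_total = 90.01/100 * 40.75 = 36.679 Ah
Step 2: t = remaining / I = 36.679 / 1.06 = 34.60 hr

34.60 hr


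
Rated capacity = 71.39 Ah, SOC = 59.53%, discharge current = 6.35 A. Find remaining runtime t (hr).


Step 1: remaining = SOC/100 * C_total = 59.53/100 * 71.39 = 42.498 Ah
Step 2: t = remaining / I = 42.498 / 6.35 = 6.693 hr

6.693 hr


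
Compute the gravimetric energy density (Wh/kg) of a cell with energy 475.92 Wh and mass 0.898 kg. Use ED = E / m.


Specific energy = 475.92 Wh / 0.898 kg = 530.0 Wh/kg

530.0 Wh/kg


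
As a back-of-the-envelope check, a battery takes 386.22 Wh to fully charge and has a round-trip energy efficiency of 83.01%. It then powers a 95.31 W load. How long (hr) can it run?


Step 1: E_discharge = eta/100 * E_charge = 83.01/100 * 386.22 = 320.6 Wh
Step 2: t = E_discharge / P = 320.6 / 95.31 = 3.364 hr

3.364 hr


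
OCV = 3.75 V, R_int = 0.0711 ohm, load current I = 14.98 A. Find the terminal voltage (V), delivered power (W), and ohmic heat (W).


Step 1: V_terminal = OCV - I*R = 3.75 - 14.98 * 0.0711 = 2.6849 V
Step 2: P_out = V_terminal * I = 2.6849 * 14.98 = 40.22 W
Step 3: Q = I^2 * R = 14.98^2 * 0.0711 = 15.95 W

V=2.6849 V, P=40.22 W, Q=15.95 W


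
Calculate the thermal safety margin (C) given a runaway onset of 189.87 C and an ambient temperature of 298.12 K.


Convert: T_ambient = 298.12 K = 24.97 C
margin = 189.87 - 24.97 = 164.9 C

164.9 C


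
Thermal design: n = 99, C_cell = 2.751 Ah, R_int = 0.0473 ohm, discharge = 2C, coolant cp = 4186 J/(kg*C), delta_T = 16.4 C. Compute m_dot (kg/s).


Step 1: I = 2 * 2.751 = 5.502 A
Step 2: Q_cell = I^2 * R = 5.502^2 * 0.0473 = 1.4319 W
Step 3: Q_total = 99 * 1.4319 = 141.76 W
Step 4: m_dot = Q_total / (cp * dT) = 141.76 / (4186 * 16.4) = 0.002065 kg/s

0.002065 kg/s


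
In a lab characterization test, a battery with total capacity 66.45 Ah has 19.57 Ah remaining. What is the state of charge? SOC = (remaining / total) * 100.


SOC% = 19.57 / 66.45 * 100 = 29.45%

29.45%


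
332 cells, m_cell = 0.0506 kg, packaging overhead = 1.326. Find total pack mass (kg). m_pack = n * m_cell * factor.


m_pack = n * m_cell * overhead = 332 * 0.0506 * 1.326 = 22.28 kg

22.28 kg


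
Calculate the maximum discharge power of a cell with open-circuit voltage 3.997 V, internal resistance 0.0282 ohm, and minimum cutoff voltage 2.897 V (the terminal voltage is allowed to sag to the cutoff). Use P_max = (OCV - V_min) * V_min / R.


dV = OCV - V_min = 1.1 V (so I_max = dV / R)
P_max = dV * V_min / R = 1.1 * 2.897 / 0.0282 = 113.0 W

113.0 W


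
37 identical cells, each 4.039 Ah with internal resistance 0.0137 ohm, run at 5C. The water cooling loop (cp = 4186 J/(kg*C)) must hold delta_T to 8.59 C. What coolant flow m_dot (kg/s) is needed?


Step 1: I = 5 * 4.039 = 20.195 A
Step 2: Q_cell = I^2 * R = 20.195^2 * 0.0137 = 5.5874 W
Step 3: Q_total = 37 * 5.5874 = 206.73 W
Step 4: m_dot = Q_total / (cp * dT) = 206.73 / (4186 * 8.59) = 0.005749 kg/s

0.005749 kg/s


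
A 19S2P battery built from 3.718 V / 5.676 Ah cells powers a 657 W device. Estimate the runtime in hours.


Step 1: E_pack = Ns * V_cell * Np * C_cell = 19 * 3.718 * 2 * 5.676 = 801.93 Wh
Step 2: t = E_pack / P = 801.93 / 657 = 1.221 hr

1.221 hr


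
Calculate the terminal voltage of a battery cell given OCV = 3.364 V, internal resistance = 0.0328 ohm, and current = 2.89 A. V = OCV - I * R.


IR drop = 2.89 * 0.0328 = 0.094792 V
V = 3.364 - 0.094792 = 3.269 V

3.269 V


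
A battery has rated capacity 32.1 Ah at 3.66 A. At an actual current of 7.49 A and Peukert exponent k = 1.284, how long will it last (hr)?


t_rated = C / I_rated = 32.1 / 3.66 = 8.7705 hr
(I_rated/I)^k = (0.48865)^1.284 = 0.39872
t = t_rated * (I_rated/I)^k = 8.7705 * 0.39872 = 3.497 hr

3.497 hr


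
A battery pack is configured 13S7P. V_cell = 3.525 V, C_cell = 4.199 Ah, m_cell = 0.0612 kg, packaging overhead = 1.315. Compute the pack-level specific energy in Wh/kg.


Step 1: V_pack = 13 * 3.525 = 45.825 V
Step 2: C_pack = 7 * 4.199 = 29.393 Ah
Step 3: E_pack = V_pack * C_pack = 45.825 * 29.393 = 1346.9 Wh
Step 4: m_pack = 13 * 7 * 0.0612 * 1.315 = 7.3235 kg
Step 5: ED = E_pack / m_pack = 1346.9 / 7.3235 = 183.9 Wh/kg

183.9 Wh/kg


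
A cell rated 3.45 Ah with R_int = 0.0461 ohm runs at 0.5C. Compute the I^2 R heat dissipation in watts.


Step 1: I = C_rate * capacity = 0.5 * 3.45 = 1.725 A
Step 2: Q = I^2 * R = 1.725^2 * 0.0461 = 2.9756 * 0.0461 = 0.1372 W

0.1372 W


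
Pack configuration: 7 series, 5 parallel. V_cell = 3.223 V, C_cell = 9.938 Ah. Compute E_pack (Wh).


V_pack = 7 * 3.223 = 22.561 V
C_pack = 5 * 9.938 = 49.69 Ah
E = V_pack * C_pack = 22.561 * 49.69 = 1121 Wh

1121 Wh


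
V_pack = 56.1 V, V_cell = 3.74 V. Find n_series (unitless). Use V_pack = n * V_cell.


Rearranging: n = V_pack / V_cell = 56.1 / 3.74 = 15 cells

15


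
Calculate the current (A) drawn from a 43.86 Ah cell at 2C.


I = C_rate * capacity = 2 * 43.86 = 87.72 A

87.72 A


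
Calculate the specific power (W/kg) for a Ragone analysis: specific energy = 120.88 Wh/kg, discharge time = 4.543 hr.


P_specific = E / t = 120.88 / 4.543 = 26.61 W/kg

26.61 W/kg


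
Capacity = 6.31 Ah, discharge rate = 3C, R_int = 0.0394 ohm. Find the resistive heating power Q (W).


Step 1: I = C_rate * capacity = 3 * 6.31 = 18.93 A
Step 2: Q = I^2 * R = 18.93^2 * 0.0394 = 358.34 * 0.0394 = 14.12 W

14.12 W


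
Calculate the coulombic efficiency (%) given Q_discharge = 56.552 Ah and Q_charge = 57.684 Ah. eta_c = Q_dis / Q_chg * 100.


Coulombic efficiency = 56.552/57.684 * 100% = 98.04%

98.04%


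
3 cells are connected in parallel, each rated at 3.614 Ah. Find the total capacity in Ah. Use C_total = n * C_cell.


Parallel capacities add: 3 * 3.614 Ah = 10.842 Ah

10.842 Ah


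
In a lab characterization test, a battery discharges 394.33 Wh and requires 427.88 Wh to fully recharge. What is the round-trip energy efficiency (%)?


eta_e = E_dis / E_chg * 100 = 394.33 / 427.88 * 100 = 92.16%

92.16%


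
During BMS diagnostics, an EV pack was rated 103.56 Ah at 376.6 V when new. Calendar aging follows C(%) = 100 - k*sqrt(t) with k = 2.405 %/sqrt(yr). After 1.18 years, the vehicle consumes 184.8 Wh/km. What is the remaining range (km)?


Step 1: capacity retention = 100 - 2.405 * sqrt(1.18) = 100 - 2.405 * 1.0863 = 97.387%
Step 2: C_now = 103.56 * 97.387/100 = 100.85 Ah
Step 3: E_pack = V * C_now = 376.6 * 100.85 = 37980 Wh
Step 4: range = E_pack / consumption = 37980 / 184.8 = 205.5 km

205.5 km


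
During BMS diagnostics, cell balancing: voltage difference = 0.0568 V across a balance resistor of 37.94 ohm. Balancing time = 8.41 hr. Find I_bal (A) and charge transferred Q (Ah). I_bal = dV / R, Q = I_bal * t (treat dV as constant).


First, Ohm's law: I_bal = 0.0568 V / 37.94 ohm = 0.0014971 A
Then Q = I * t = 0.0014971 A * 8.41 hr = 0.01259 Ah

I=0.0014971 A, Q=0.01259 Ah


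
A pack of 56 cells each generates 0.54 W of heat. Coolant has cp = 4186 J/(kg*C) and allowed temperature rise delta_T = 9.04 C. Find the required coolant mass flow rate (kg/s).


Step 1: Total heat Q = 56 * 0.54 W = 30.24 W
Step 2: denom = cp * dT = 4186 * 9.04 = 37841
Step 3: m_dot = 30.24 / 37841 = 7.991e-04 kg/s

7.991e-04 kg/s


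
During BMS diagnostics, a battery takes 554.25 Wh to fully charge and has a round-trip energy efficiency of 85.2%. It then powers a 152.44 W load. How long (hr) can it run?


Step 1: E_discharge = eta/100 * E_charge = 85.2/100 * 554.25 = 472.22 Wh
Step 2: t = E_discharge / P = 472.22 / 152.44 = 3.098 hr

3.098 hr


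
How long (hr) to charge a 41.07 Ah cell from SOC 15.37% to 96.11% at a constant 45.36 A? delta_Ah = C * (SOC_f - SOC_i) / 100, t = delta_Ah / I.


Step 1: dSOC = 96.11% - 15.37% = 80.74%
Step 2: delta_Ah = 41.07 * 80.74 / 100 = 33.16 Ah
Step 3: t = 33.16 / 45.36 = 0.7310 hr

0.7310 hr


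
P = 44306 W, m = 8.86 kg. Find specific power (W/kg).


SP = P / m = 44306 / 8.86 = 5001 W/kg

5001 W/kg


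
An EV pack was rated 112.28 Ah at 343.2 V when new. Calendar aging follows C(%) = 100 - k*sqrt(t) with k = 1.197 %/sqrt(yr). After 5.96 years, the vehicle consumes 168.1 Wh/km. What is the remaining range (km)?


Step 1: capacity retention = 100 - 1.197 * sqrt(5.96) = 100 - 1.197 * 2.4413 = 97.078%
Step 2: C_now = 112.28 * 97.078/100 = 109 Ah
Step 3: E_pack = V * C_now = 343.2 * 109 = 37409 Wh
Step 4: range = E_pack / consumption = 37409 / 168.1 = 222.5 km

222.5 km


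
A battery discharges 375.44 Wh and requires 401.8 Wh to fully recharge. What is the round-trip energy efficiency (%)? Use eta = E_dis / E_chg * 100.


Round-trip efficiency = 375.44/401.8 * 100% = 93.44%

93.44%


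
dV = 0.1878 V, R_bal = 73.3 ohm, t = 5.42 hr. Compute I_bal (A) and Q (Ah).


First, Ohm's law: I_bal = 0.1878 V / 73.3 ohm = 0.0025621 A
Then Q = I * t = 0.0025621 A * 5.42 hr = 0.01389 Ah

I=0.0025621 A, Q=0.01389 Ah


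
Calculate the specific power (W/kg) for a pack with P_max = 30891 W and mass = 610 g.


Convert: m = 610 g = 0.61 kg
Specific power = 30891 W / 0.61 kg = 50640 W/kg

50640 W/kg


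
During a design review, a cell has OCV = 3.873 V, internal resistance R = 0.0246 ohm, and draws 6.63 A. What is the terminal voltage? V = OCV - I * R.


IR drop = 6.63 * 0.0246 = 0.1631 V
V = 3.873 - 0.1631 = 3.710 V

3.710 V


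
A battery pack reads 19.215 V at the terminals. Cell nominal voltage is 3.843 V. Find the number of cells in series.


n = V_pack / V_cell = 19.215 / 3.843 = 5

5


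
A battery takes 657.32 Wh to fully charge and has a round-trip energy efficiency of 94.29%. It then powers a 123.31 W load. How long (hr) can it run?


Step 1: E_discharge = eta/100 * E_charge = 94.29/100 * 657.32 = 619.79 Wh
Step 2: t = E_discharge / P = 619.79 / 123.31 = 5.026 hr

5.026 hr


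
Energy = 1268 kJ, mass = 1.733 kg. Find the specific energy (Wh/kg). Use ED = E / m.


Convert: E = 1268 kJ = 352.22 Wh
ED = E / m = 352.22 / 1.733 = 203.2 Wh/kg

203.2 Wh/kg


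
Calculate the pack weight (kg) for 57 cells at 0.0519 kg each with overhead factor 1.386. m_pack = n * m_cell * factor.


m_pack = n * m_cell * overhead = 57 * 0.0519 * 1.386 = 4.100 kg

4.100 kg


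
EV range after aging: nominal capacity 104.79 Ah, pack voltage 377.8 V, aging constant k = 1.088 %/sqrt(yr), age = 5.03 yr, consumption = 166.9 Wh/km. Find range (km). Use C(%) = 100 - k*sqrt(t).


Step 1: capacity retention = 100 - 1.088 * sqrt(5.03) = 100 - 1.088 * 2.2428 = 97.56%
Step 2: C_now = 104.79 * 97.56/100 = 102.23 Ah
Step 3: E_pack = V * C_now = 377.8 * 102.23 = 38622 Wh
Step 4: range = E_pack / consumption = 38622 / 166.9 = 231.4 km

231.4 km


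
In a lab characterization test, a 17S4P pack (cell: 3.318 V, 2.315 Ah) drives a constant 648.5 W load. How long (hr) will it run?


Step 1: E_pack = Ns * V_cell * Np * C_cell = 17 * 3.318 * 4 * 2.315 = 522.32 Wh
Step 2: t = E_pack / P = 522.32 / 648.5 = 0.8054 hr

0.8054 hr


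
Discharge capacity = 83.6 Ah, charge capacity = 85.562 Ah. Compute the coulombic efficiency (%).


Coulombic efficiency = 83.6/85.562 * 100% = 97.71%

97.71%


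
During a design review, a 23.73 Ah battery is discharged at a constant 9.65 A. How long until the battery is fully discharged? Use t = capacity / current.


Runtime = 23.73 Ah / 9.65 A = 2.459 hr

2.459 hr


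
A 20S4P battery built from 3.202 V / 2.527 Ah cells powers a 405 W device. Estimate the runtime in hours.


Step 1: E_pack = Ns * V_cell * Np * C_cell = 20 * 3.202 * 4 * 2.527 = 647.32 Wh
Step 2: t = E_pack / P = 647.32 / 405 = 1.598 hr

1.598 hr


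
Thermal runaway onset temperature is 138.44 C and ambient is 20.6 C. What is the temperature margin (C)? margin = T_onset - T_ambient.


margin = T_onset - T_ambient = 138.44 - 20.6 = 117.84 C

117.84 C


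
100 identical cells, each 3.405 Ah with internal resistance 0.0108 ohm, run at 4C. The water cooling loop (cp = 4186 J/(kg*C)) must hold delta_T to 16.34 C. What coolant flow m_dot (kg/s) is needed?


Step 1: I = 4 * 3.405 = 13.62 A
Step 2: Q_cell = I^2 * R = 13.62^2 * 0.0108 = 2.0034 W
Step 3: Q_total = 100 * 2.0034 = 200.34 W
Step 4: m_dot = Q_total / (cp * dT) = 200.34 / (4186 * 16.34) = 0.002929 kg/s

0.002929 kg/s


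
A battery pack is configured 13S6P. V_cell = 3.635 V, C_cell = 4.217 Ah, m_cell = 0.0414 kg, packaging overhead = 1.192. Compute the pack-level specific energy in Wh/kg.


Step 1: V_pack = 13 * 3.635 = 47.255 V
Step 2: C_pack = 6 * 4.217 = 25.302 Ah
Step 3: E_pack = V_pack * C_pack = 47.255 * 25.302 = 1195.6 Wh
Step 4: m_pack = 13 * 6 * 0.0414 * 1.192 = 3.8492 kg
Step 5: ED = E_pack / m_pack = 1195.6 / 3.8492 = 310.6 Wh/kg

310.6 Wh/kg


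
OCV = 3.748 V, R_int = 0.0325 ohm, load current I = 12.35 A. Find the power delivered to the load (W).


Step 1: V_terminal = OCV - I*R = 3.748 - 12.35 * 0.0325 = 3.3466 V
Step 2: P_out = V_terminal * I = 3.3466 * 12.35 = 41.33 W

41.33 W


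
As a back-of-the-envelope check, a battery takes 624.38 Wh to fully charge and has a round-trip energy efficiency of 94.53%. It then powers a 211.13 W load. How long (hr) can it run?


Step 1: E_discharge = eta/100 * E_charge = 94.53/100 * 624.38 = 590.23 Wh
Step 2: t = E_discharge / P = 590.23 / 211.13 = 2.796 hr

2.796 hr
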